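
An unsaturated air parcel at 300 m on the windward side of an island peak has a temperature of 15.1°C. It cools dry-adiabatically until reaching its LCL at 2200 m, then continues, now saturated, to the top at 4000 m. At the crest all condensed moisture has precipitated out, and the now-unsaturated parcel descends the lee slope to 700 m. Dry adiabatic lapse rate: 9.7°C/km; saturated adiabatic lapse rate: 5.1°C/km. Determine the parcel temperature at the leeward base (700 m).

19.5°C

300–2200 m, dry: Δz = 1.9 km ⇒ ΔT = -18.43°C; T = -3.33°C
2200–4000 m, saturated: Δz = 1.8 km ⇒ ΔT = -9.18°C; T = -12.51°C
4000–700 m, dry descent: Δz = 3.3 km ⇒ ΔT = +32.01°C; T = 19.5°C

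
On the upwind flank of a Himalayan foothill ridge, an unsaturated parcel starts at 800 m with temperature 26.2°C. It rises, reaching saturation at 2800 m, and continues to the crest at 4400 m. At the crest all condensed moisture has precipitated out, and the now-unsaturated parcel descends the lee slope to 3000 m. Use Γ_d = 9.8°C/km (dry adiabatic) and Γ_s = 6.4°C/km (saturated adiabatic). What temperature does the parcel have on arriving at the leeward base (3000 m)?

10.08°C

From 800 m to 2800 m (dry): cools by 9.8 × 2 = 19.6°C, giving 6.6°C.
From 2800 m to 4400 m (saturated): cools by 6.4 × 1.6 = 10.24°C, giving -3.64°C.
From 4400 m to 3000 m (dry descent): warms by 9.8 × 1.4 = 13.72°C, giving 10.08°C.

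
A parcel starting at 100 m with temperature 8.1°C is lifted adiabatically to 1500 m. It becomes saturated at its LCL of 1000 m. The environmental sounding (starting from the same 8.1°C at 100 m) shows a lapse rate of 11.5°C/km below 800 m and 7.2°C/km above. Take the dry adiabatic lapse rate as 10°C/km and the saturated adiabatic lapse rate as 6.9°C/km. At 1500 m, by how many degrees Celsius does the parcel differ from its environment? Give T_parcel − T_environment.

+0.64°C (parcel warmer than environment)

Parcel:
  100–1000 m, dry: Δz = 0.9 km ⇒ ΔT = -9°C; T = -0.9°C
  1000–1500 m, saturated: Δz = 0.5 km ⇒ ΔT = -3.45°C; T = -4.35°C
Environment:
  100–800 m, environment, lower layer: Δz = 0.7 km ⇒ ΔT = -8.05°C; T = 0.05°C
  800–1500 m, environment, upper layer: Δz = 0.7 km ⇒ ΔT = -5.04°C; T = -4.99°C
T_parcel − T_env = -4.35 − (-4.99) = +0.64°C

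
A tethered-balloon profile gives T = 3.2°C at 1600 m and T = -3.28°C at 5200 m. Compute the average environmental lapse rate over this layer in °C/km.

1.8°C/km

Γ = −ΔT/Δz = (3.2 − (-3.28)) / (5200 − 1600) m
  = 6.48°C / 3.6 km = 1.8°C/km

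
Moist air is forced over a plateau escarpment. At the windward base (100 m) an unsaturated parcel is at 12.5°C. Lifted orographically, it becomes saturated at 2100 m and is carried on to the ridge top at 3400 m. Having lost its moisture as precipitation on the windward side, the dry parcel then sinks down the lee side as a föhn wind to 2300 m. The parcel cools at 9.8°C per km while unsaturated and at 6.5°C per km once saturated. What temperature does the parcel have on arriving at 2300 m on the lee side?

-4.77°C

100 → 2100 m (dry, 9.8°C/km): ΔT = -9.8 × 2 = -19.6°C → T = -7.1°C
2100 → 3400 m (saturated, 6.5°C/km): ΔT = -6.5 × 1.3 = -8.45°C → T = -15.55°C
3400 → 2300 m (dry descent, 9.8°C/km): ΔT = +9.8 × 1.1 = +10.78°C → T = -4.77°C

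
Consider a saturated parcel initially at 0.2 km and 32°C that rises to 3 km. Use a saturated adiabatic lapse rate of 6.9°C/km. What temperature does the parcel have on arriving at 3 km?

Saturated adiabatic to 3000 m: -6.9 × 2.8 km = -19.32°C, so T = 12.68°C.

12.68°C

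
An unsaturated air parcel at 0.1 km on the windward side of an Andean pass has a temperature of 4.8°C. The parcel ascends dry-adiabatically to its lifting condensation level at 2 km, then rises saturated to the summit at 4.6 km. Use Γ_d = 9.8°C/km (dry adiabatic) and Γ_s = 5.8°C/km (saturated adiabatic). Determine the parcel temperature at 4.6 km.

100 → 2000 m (dry, 9.8°C/km): ΔT = -9.8 × 1.9 = -18.62°C → T = -13.82°C
2000 → 4600 m (saturated, 5.8°C/km): ΔT = -5.8 × 2.6 = -15.08°C → T = -28.9°C

-28.9°C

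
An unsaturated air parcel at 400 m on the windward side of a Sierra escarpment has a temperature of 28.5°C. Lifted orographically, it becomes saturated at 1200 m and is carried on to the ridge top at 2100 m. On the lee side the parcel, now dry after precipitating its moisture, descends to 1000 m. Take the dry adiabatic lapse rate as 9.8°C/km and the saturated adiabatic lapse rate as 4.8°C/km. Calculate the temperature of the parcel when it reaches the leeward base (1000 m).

From 400 m to 1200 m (dry): cools by 9.8 × 0.8 = 7.84°C, giving 20.66°C.
From 1200 m to 2100 m (saturated): cools by 4.8 × 0.9 = 4.32°C, giving 16.34°C.
From 2100 m to 1000 m (dry descent): warms by 9.8 × 1.1 = 10.78°C, giving 27.12°C.

27.12°C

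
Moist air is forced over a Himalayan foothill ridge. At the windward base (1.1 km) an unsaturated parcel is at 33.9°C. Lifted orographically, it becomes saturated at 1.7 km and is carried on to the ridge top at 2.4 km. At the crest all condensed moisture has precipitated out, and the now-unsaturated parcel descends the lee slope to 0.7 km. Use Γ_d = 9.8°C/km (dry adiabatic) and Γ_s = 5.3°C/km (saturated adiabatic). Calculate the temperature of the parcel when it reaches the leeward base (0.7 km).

40.97°C

1100–1700 m, dry: Δz = 0.6 km ⇒ ΔT = -5.88°C; T = 28.02°C
1700–2400 m, saturated: Δz = 0.7 km ⇒ ΔT = -3.71°C; T = 24.31°C
2400–700 m, dry descent: Δz = 1.7 km ⇒ ΔT = +16.66°C; T = 40.97°C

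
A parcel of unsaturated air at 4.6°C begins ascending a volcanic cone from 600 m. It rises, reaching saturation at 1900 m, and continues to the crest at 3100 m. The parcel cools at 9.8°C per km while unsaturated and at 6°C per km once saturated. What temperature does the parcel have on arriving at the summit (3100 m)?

-15.34°C

600–1900 m, dry: Δz = 1.3 km ⇒ ΔT = -12.74°C; T = -8.14°C
1900–3100 m, saturated: Δz = 1.2 km ⇒ ΔT = -7.2°C; T = -15.34°C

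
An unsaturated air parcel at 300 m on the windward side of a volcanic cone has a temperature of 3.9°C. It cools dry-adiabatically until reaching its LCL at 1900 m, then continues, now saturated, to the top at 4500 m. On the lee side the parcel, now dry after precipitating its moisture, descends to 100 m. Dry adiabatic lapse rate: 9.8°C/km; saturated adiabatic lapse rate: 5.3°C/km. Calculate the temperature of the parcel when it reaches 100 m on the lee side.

Dry to 1900 m: -9.8 × 1.6 km = -15.68°C, so T = -11.78°C.
Saturated to 4500 m: -5.3 × 2.6 km = -13.78°C, so T = -25.56°C.
Dry descent to 100 m: +9.8 × 4.4 km = +43.12°C, so T = 17.56°C.

17.56°C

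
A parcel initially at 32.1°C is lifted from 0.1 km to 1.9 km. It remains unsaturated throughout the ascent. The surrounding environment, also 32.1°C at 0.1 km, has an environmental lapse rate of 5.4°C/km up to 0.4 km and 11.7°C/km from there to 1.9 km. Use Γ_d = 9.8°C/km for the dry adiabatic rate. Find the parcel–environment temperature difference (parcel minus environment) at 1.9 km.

+1.53°C (parcel warmer than environment)

Parcel:
  Dry to 1900 m: -9.8 × 1.8 km = -17.64°C, so T = 14.46°C.
Environment:
  Environment, lower layer to 400 m: -5.4 × 0.3 km = -1.62°C, so T = 30.48°C.
  Environment, upper layer to 1900 m: -11.7 × 1.5 km = -17.55°C, so T = 12.93°C.
T_parcel − T_env = 14.46 − 12.93 = +1.53°C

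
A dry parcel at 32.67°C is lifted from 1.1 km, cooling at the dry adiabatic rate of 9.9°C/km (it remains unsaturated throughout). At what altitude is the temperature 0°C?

4.4 km

Height above start = (32.67 − 0) / 9.9 = 3.3 km
Altitude = 1100 m + 3300 m = 4400 m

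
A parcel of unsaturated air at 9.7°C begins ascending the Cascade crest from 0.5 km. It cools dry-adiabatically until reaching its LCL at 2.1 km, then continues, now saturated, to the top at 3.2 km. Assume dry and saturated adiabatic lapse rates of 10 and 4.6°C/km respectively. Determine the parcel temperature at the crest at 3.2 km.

-11.36°C

Dry to 2100 m: -10 × 1.6 km = -16°C, so T = -6.3°C.
Saturated to 3200 m: -4.6 × 1.1 km = -5.06°C, so T = -11.36°C.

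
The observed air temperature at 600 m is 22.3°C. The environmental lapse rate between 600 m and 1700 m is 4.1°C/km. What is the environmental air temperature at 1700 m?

600 → 1700 m (environmental, 4.1°C/km): ΔT = -4.1 × 1.1 = -4.51°C → T = 17.79°C

17.79°C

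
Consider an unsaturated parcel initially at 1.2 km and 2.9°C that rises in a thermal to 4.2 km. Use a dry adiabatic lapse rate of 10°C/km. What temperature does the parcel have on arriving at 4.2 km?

1200–4200 m, dry adiabatic: Δz = 3 km ⇒ ΔT = -30°C; T = -27.1°C

-27.1°C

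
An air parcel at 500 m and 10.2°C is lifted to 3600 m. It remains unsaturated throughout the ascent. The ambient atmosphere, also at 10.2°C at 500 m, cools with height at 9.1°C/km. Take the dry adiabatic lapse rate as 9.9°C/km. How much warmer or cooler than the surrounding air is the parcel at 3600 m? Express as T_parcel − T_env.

-2.48°C (parcel cooler than environment)

Parcel:
  Dry to 3600 m: -9.9 × 3.1 km = -30.69°C, so T = -20.49°C.
Environment:
  Environment to 3600 m: -9.1 × 3.1 km = -28.21°C, so T = -18.01°C.
T_parcel − T_env = -20.49 − (-18.01) = -2.48°C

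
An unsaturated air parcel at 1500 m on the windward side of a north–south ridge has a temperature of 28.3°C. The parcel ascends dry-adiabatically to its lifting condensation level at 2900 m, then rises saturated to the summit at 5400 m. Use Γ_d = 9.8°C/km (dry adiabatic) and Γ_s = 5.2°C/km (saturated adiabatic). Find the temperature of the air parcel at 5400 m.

Dry to 2900 m: -9.8 × 1.4 km = -13.72°C, so T = 14.58°C.
Saturated to 5400 m: -5.2 × 2.5 km = -13°C, so T = 1.58°C.

1.58°C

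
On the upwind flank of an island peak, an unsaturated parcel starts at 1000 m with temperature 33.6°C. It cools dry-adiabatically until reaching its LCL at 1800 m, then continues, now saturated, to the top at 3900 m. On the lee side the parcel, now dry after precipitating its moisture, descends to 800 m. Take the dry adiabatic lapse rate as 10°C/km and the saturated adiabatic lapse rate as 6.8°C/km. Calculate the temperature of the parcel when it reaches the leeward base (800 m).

42.32°C

Dry to 1800 m: -10 × 0.8 km = -8°C, so T = 25.6°C.
Saturated to 3900 m: -6.8 × 2.1 km = -14.28°C, so T = 11.32°C.
Dry descent to 800 m: +10 × 3.1 km = +31°C, so T = 42.32°C.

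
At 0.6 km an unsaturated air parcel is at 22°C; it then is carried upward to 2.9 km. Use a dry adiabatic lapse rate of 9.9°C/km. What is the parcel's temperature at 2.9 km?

Dry adiabatic to 2900 m: -9.9 × 2.3 km = -22.77°C, so T = -0.77°C.

-0.77°C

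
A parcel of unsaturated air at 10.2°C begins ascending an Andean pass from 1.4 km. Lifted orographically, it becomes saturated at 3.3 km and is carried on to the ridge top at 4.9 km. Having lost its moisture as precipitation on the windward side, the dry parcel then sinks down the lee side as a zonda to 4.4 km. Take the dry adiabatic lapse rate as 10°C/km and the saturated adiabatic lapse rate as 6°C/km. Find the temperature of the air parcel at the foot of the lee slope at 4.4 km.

Dry to 3300 m: -10 × 1.9 km = -19°C, so T = -8.8°C.
Saturated to 4900 m: -6 × 1.6 km = -9.6°C, so T = -18.4°C.
Dry descent to 4400 m: +10 × 0.5 km = +5°C, so T = -13.4°C.

-13.4°C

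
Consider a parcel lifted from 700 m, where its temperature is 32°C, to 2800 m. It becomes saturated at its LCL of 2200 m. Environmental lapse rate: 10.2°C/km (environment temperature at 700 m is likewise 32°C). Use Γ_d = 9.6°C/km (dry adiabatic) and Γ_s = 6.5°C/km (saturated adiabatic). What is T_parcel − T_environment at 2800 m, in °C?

+3.12°C (parcel warmer than environment)

Parcel:
  700–2200 m, dry: Δz = 1.5 km ⇒ ΔT = -14.4°C; T = 17.6°C
  2200–2800 m, saturated: Δz = 0.6 km ⇒ ΔT = -3.9°C; T = 13.7°C
Environment:
  700–2800 m, environment: Δz = 2.1 km ⇒ ΔT = -21.42°C; T = 10.58°C
T_parcel − T_env = 13.7 − 10.58 = +3.12°C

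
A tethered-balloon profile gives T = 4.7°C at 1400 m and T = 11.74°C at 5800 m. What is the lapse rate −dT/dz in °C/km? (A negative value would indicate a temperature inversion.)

Γ = −ΔT/Δz = (4.7 − 11.74) / (5800 − 1400) m
  = -7.04°C / 4.4 km = -1.6°C/km

-1.6°C/km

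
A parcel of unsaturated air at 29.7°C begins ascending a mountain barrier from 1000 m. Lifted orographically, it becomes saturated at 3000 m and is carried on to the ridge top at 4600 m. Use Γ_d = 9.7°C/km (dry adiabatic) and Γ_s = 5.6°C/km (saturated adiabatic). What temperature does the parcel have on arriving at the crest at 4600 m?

1.34°C

From 1000 m to 3000 m (dry): cools by 9.7 × 2 = 19.4°C, giving 10.3°C.
From 3000 m to 4600 m (saturated): cools by 5.6 × 1.6 = 8.96°C, giving 1.34°C.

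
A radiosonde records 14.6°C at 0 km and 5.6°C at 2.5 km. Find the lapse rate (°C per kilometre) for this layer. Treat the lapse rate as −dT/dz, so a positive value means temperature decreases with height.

3.6°C/km

Γ = −ΔT/Δz = (14.6 − 5.6) / (2500 − 0) m
  = 9°C / 2.5 km = 3.6°C/km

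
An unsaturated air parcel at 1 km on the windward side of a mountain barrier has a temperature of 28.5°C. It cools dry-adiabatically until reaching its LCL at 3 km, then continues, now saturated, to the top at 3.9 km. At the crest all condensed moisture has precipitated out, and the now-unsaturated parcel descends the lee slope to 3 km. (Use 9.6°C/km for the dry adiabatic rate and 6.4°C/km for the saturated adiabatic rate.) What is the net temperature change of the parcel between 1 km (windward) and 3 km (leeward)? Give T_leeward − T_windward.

Dry to 3000 m: -9.6 × 2 km = -19.2°C, so T = 9.3°C.
Saturated to 3900 m: -6.4 × 0.9 km = -5.76°C, so T = 3.54°C.
Dry descent to 3000 m: +9.6 × 0.9 km = +8.64°C, so T = 12.18°C.
Net change vs windward start: 12.18 − 28.5 = -16.32°C

-16.32°C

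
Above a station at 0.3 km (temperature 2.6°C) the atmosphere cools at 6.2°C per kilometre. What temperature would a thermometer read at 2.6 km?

Environmental to 2600 m: -6.2 × 2.3 km = -14.26°C, so T = -11.66°C.

-11.66°C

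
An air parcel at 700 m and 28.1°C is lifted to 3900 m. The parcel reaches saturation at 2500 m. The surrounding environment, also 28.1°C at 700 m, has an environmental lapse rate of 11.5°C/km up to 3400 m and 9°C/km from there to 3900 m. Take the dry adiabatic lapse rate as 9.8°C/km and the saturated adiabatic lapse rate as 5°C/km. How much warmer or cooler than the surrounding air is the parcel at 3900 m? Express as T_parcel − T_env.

+10.91°C (parcel warmer than environment)

Parcel:
  700–2500 m, dry: Δz = 1.8 km ⇒ ΔT = -17.64°C; T = 10.46°C
  2500–3900 m, saturated: Δz = 1.4 km ⇒ ΔT = -7°C; T = 3.46°C
Environment:
  700–3400 m, environment, lower layer: Δz = 2.7 km ⇒ ΔT = -31.05°C; T = -2.95°C
  3400–3900 m, environment, upper layer: Δz = 0.5 km ⇒ ΔT = -4.5°C; T = -7.45°C
T_parcel − T_env = 3.46 − (-7.45) = +10.91°C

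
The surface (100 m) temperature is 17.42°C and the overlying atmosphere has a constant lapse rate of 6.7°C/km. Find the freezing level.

2700 m

Height above start = (17.42 − 0) / 6.7 = 2.6 km
Altitude = 100 m + 2600 m = 2700 m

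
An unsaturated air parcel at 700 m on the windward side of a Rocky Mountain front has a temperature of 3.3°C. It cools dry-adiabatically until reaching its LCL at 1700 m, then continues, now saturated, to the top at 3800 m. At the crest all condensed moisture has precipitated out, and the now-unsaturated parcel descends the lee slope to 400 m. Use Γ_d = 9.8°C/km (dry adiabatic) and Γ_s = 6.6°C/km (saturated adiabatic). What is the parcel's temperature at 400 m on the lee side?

700–1700 m, dry: Δz = 1 km ⇒ ΔT = -9.8°C; T = -6.5°C
1700–3800 m, saturated: Δz = 2.1 km ⇒ ΔT = -13.86°C; T = -20.36°C
3800–400 m, dry descent: Δz = 3.4 km ⇒ ΔT = +33.32°C; T = 12.96°C

12.96°C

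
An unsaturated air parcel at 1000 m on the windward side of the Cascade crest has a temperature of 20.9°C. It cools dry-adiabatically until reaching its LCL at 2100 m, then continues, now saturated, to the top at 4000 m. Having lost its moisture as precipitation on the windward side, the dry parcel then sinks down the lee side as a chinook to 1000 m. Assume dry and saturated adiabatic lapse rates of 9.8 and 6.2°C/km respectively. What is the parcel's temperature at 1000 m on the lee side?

27.74°C

From 1000 m to 2100 m (dry): cools by 9.8 × 1.1 = 10.78°C, giving 10.12°C.
From 2100 m to 4000 m (saturated): cools by 6.2 × 1.9 = 11.78°C, giving -1.66°C.
From 4000 m to 1000 m (dry descent): warms by 9.8 × 3 = 29.4°C, giving 27.74°C.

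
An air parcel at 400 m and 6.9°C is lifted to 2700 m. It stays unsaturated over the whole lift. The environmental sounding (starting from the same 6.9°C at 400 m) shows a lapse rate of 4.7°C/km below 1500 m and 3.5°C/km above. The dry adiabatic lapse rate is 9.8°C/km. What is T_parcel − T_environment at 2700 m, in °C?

-13.17°C (parcel cooler than environment)

Parcel:
  400 → 2700 m (dry, 9.8°C/km): ΔT = -9.8 × 2.3 = -22.54°C → T = -15.64°C
Environment:
  400 → 1500 m (environment, lower layer, 4.7°C/km): ΔT = -4.7 × 1.1 = -5.17°C → T = 1.73°C
  1500 → 2700 m (environment, upper layer, 3.5°C/km): ΔT = -3.5 × 1.2 = -4.2°C → T = -2.47°C
T_parcel − T_env = -15.64 − (-2.47) = -13.17°C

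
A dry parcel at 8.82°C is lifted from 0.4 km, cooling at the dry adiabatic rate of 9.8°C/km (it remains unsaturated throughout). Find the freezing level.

1.3 km

Height above start = (8.82 − 0) / 9.8 = 0.9 km
Altitude = 400 m + 900 m = 1300 m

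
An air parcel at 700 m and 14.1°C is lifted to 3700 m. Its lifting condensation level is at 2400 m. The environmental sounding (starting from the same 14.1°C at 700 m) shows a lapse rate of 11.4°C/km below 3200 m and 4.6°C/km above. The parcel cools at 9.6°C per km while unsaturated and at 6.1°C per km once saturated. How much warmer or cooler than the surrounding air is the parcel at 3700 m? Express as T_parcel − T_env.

Parcel:
  700–2400 m, dry: Δz = 1.7 km ⇒ ΔT = -16.32°C; T = -2.22°C
  2400–3700 m, saturated: Δz = 1.3 km ⇒ ΔT = -7.93°C; T = -10.15°C
Environment:
  700–3200 m, environment, lower layer: Δz = 2.5 km ⇒ ΔT = -28.5°C; T = -14.4°C
  3200–3700 m, environment, upper layer: Δz = 0.5 km ⇒ ΔT = -2.3°C; T = -16.7°C
T_parcel − T_env = -10.15 − (-16.7) = +6.55°C

+6.55°C (parcel warmer than environment)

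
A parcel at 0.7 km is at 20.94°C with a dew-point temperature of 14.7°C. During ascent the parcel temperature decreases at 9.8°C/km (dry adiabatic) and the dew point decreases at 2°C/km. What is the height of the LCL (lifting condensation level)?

1.5 km

T and T_d converge at 9.8 − 2 = 7.8°C per km
Height above start = (20.94 − 14.7) / 7.8 = 0.8 km
LCL altitude = 700 m + 800 m = 1500 m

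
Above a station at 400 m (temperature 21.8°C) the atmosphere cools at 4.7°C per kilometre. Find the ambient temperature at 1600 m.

16.16°C

From 400 m to 1600 m (environmental): cools by 4.7 × 1.2 = 5.64°C, giving 16.16°C.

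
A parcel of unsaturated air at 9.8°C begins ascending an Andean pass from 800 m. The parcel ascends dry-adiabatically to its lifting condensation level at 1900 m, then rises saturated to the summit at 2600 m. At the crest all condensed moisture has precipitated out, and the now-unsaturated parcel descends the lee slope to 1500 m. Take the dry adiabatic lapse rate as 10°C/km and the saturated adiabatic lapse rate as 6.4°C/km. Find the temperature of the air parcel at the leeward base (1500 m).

800 → 1900 m (dry, 10°C/km): ΔT = -10 × 1.1 = -11°C → T = -1.2°C
1900 → 2600 m (saturated, 6.4°C/km): ΔT = -6.4 × 0.7 = -4.48°C → T = -5.68°C
2600 → 1500 m (dry descent, 10°C/km): ΔT = +10 × 1.1 = +11°C → T = 5.32°C

5.32°C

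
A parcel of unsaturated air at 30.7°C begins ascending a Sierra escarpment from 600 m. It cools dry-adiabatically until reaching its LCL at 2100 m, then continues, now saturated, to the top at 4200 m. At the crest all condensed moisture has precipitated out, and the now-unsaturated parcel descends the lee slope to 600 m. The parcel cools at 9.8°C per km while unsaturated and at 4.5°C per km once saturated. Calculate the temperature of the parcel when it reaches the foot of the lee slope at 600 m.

41.83°C

600–2100 m, dry: Δz = 1.5 km ⇒ ΔT = -14.7°C; T = 16°C
2100–4200 m, saturated: Δz = 2.1 km ⇒ ΔT = -9.45°C; T = 6.55°C
4200–600 m, dry descent: Δz = 3.6 km ⇒ ΔT = +35.28°C; T = 41.83°C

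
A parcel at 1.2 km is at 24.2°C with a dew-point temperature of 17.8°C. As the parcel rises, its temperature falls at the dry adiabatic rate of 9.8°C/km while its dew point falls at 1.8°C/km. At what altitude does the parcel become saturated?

T and T_d converge at 9.8 − 1.8 = 8°C per km
Height above start = (24.2 − 17.8) / 8 = 0.8 km
LCL altitude = 1200 m + 800 m = 2000 m

2 km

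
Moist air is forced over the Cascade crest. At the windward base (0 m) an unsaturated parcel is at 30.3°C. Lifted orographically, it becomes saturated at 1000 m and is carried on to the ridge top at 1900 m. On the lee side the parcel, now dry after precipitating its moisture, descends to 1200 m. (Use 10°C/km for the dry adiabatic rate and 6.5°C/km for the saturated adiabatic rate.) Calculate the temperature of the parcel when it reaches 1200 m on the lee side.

21.45°C

Dry to 1000 m: -10 × 1 km = -10°C, so T = 20.3°C.
Saturated to 1900 m: -6.5 × 0.9 km = -5.85°C, so T = 14.45°C.
Dry descent to 1200 m: +10 × 0.7 km = +7°C, so T = 21.45°C.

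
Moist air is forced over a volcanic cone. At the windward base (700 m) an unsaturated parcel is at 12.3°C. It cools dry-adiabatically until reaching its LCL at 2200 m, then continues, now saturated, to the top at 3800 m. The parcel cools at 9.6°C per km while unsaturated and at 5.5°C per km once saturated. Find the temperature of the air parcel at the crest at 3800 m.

From 700 m to 2200 m (dry): cools by 9.6 × 1.5 = 14.4°C, giving -2.1°C.
From 2200 m to 3800 m (saturated): cools by 5.5 × 1.6 = 8.8°C, giving -10.9°C.

-10.9°C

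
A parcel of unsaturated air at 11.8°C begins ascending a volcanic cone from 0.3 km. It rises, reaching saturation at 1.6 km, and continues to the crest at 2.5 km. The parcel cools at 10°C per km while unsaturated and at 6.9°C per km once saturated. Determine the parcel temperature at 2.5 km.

From 300 m to 1600 m (dry): cools by 10 × 1.3 = 13°C, giving -1.2°C.
From 1600 m to 2500 m (saturated): cools by 6.9 × 0.9 = 6.21°C, giving -7.41°C.

-7.41°C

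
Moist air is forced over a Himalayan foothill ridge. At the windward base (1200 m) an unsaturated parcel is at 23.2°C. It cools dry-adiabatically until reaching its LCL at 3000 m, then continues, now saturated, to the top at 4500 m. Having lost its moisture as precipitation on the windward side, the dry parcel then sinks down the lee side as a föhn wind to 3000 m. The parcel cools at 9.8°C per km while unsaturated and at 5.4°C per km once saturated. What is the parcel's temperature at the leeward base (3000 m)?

1200 → 3000 m (dry, 9.8°C/km): ΔT = -9.8 × 1.8 = -17.64°C → T = 5.56°C
3000 → 4500 m (saturated, 5.4°C/km): ΔT = -5.4 × 1.5 = -8.1°C → T = -2.54°C
4500 → 3000 m (dry descent, 9.8°C/km): ΔT = +9.8 × 1.5 = +14.7°C → T = 12.16°C

12.16°C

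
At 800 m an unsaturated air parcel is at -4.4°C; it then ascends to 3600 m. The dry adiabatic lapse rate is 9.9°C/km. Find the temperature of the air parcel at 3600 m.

-32.12°C

Dry adiabatic to 3600 m: -9.9 × 2.8 km = -27.72°C, so T = -32.12°C.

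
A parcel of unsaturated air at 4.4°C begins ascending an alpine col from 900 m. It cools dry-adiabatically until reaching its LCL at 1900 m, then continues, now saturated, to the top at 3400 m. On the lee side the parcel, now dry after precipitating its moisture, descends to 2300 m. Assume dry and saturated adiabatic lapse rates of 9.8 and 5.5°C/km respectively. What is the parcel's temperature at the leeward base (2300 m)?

900–1900 m, dry: Δz = 1 km ⇒ ΔT = -9.8°C; T = -5.4°C
1900–3400 m, saturated: Δz = 1.5 km ⇒ ΔT = -8.25°C; T = -13.65°C
3400–2300 m, dry descent: Δz = 1.1 km ⇒ ΔT = +10.78°C; T = -2.87°C

-2.87°C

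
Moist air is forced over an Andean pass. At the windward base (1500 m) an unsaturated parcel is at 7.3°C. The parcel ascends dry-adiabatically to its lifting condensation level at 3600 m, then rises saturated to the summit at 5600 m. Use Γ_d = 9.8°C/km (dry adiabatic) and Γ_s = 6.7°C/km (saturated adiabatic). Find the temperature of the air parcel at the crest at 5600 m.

1500 → 3600 m (dry, 9.8°C/km): ΔT = -9.8 × 2.1 = -20.58°C → T = -13.28°C
3600 → 5600 m (saturated, 6.7°C/km): ΔT = -6.7 × 2 = -13.4°C → T = -26.68°C

-26.68°C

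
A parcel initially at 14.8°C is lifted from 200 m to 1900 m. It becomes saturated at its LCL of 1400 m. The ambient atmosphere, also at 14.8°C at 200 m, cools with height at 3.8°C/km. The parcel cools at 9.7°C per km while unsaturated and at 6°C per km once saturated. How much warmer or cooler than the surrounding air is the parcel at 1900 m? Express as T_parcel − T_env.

Parcel:
  From 200 m to 1400 m (dry): cools by 9.7 × 1.2 = 11.64°C, giving 3.16°C.
  From 1400 m to 1900 m (saturated): cools by 6 × 0.5 = 3°C, giving 0.16°C.
Environment:
  From 200 m to 1900 m (environment): cools by 3.8 × 1.7 = 6.46°C, giving 8.34°C.
T_parcel − T_env = 0.16 − 8.34 = -8.18°C

-8.18°C (parcel cooler than environment)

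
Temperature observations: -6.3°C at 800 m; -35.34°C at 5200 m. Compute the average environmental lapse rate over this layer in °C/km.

Γ = −ΔT/Δz = (-6.3 − (-35.34)) / (5200 − 800) m
  = 29.04°C / 4.4 km = 6.6°C/km

6.6°C/km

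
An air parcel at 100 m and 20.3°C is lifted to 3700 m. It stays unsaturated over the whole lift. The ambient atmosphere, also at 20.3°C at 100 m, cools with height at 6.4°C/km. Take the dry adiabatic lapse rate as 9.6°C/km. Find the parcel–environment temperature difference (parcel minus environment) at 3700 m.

-11.52°C (parcel cooler than environment)

Parcel:
  100–3700 m, dry: Δz = 3.6 km ⇒ ΔT = -34.56°C; T = -14.26°C
Environment:
  100–3700 m, environment: Δz = 3.6 km ⇒ ΔT = -23.04°C; T = -2.74°C
T_parcel − T_env = -14.26 − (-2.74) = -11.52°C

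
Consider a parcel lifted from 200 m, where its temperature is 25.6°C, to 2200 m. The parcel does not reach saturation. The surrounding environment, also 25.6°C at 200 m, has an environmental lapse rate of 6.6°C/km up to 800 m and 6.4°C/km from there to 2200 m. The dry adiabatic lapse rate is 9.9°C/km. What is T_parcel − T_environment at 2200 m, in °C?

Parcel:
  From 200 m to 2200 m (dry): cools by 9.9 × 2 = 19.8°C, giving 5.8°C.
Environment:
  From 200 m to 800 m (environment, lower layer): cools by 6.6 × 0.6 = 3.96°C, giving 21.64°C.
  From 800 m to 2200 m (environment, upper layer): cools by 6.4 × 1.4 = 8.96°C, giving 12.68°C.
T_parcel − T_env = 5.8 − 12.68 = -6.88°C

-6.88°C (parcel cooler than environment)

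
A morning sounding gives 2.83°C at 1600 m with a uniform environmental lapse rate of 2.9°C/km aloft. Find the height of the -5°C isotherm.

Height above start = (2.83 − (-5)) / 2.9 = 2.7 km
Altitude = 1600 m + 2700 m = 4300 m

4300 m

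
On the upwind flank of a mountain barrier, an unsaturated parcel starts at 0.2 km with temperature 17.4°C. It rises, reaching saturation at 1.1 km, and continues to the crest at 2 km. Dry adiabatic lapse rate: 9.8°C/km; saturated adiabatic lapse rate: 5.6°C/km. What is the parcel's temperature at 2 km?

From 200 m to 1100 m (dry): cools by 9.8 × 0.9 = 8.82°C, giving 8.58°C.
From 1100 m to 2000 m (saturated): cools by 5.6 × 0.9 = 5.04°C, giving 3.54°C.

3.54°C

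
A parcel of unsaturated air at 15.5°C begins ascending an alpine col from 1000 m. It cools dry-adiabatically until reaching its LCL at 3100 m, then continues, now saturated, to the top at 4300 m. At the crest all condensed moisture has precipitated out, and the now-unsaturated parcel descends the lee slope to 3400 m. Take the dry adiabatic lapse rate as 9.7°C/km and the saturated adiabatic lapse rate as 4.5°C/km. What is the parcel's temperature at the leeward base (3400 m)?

From 1000 m to 3100 m (dry): cools by 9.7 × 2.1 = 20.37°C, giving -4.87°C.
From 3100 m to 4300 m (saturated): cools by 4.5 × 1.2 = 5.4°C, giving -10.27°C.
From 4300 m to 3400 m (dry descent): warms by 9.7 × 0.9 = 8.73°C, giving -1.54°C.

-1.54°C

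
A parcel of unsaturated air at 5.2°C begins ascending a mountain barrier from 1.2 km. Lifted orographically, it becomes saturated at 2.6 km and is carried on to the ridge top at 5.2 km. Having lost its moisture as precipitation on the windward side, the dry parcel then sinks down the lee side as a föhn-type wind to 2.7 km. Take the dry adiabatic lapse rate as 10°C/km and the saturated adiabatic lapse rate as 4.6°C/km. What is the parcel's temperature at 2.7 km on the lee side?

4.24°C

Dry to 2600 m: -10 × 1.4 km = -14°C, so T = -8.8°C.
Saturated to 5200 m: -4.6 × 2.6 km = -11.96°C, so T = -20.76°C.
Dry descent to 2700 m: +10 × 2.5 km = +25°C, so T = 4.24°C.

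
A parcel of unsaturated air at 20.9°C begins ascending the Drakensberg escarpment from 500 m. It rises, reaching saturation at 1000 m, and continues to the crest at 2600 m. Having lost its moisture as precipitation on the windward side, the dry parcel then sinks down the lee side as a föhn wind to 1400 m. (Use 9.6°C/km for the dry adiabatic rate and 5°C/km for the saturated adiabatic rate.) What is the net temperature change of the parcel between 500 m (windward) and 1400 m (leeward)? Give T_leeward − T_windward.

500–1000 m, dry: Δz = 0.5 km ⇒ ΔT = -4.8°C; T = 16.1°C
1000–2600 m, saturated: Δz = 1.6 km ⇒ ΔT = -8°C; T = 8.1°C
2600–1400 m, dry descent: Δz = 1.2 km ⇒ ΔT = +11.52°C; T = 19.62°C
Net change vs windward start: 19.62 − 20.9 = -1.28°C

-1.28°C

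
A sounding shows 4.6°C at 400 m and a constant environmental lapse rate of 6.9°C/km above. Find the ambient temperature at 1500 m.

-2.99°C

Environmental to 1500 m: -6.9 × 1.1 km = -7.59°C, so T = -2.99°C.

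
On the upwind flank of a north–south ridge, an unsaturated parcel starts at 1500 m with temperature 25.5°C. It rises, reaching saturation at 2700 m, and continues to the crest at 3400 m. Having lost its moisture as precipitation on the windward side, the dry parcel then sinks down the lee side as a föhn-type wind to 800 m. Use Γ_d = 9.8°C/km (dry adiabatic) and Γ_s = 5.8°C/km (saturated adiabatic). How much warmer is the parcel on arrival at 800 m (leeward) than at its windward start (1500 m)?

Dry to 2700 m: -9.8 × 1.2 km = -11.76°C, so T = 13.74°C.
Saturated to 3400 m: -5.8 × 0.7 km = -4.06°C, so T = 9.68°C.
Dry descent to 800 m: +9.8 × 2.6 km = +25.48°C, so T = 35.16°C.
Net change vs windward start: 35.16 − 25.5 = +9.66°C

+9.66°C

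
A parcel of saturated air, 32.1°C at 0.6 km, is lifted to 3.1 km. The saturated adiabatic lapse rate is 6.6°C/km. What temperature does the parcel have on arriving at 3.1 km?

15.6°C

From 600 m to 3100 m (saturated adiabatic): cools by 6.6 × 2.5 = 16.5°C, giving 15.6°C.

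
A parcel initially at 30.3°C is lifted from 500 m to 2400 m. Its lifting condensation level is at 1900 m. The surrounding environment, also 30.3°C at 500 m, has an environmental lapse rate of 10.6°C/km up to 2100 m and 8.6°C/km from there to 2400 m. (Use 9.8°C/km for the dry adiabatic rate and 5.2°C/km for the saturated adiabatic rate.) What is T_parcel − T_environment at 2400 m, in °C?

+3.22°C (parcel warmer than environment)

Parcel:
  Dry to 1900 m: -9.8 × 1.4 km = -13.72°C, so T = 16.58°C.
  Saturated to 2400 m: -5.2 × 0.5 km = -2.6°C, so T = 13.98°C.
Environment:
  Environment, lower layer to 2100 m: -10.6 × 1.6 km = -16.96°C, so T = 13.34°C.
  Environment, upper layer to 2400 m: -8.6 × 0.3 km = -2.58°C, so T = 10.76°C.
T_parcel − T_env = 13.98 − 10.76 = +3.22°C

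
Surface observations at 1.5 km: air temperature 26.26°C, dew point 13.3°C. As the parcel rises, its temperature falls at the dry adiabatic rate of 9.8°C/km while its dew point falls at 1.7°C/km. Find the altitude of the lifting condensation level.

3.1 km

T and T_d converge at 9.8 − 1.7 = 8.1°C per km
Height above start = (26.26 − 13.3) / 8.1 = 1.6 km
LCL altitude = 1500 m + 1600 m = 3100 m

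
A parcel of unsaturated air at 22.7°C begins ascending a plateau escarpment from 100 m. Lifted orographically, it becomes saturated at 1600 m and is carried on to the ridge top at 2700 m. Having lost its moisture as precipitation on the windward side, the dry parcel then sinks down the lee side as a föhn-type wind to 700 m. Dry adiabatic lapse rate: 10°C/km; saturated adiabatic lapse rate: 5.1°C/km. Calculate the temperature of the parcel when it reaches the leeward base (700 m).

Dry to 1600 m: -10 × 1.5 km = -15°C, so T = 7.7°C.
Saturated to 2700 m: -5.1 × 1.1 km = -5.61°C, so T = 2.09°C.
Dry descent to 700 m: +10 × 2 km = +20°C, so T = 22.09°C.

22.09°C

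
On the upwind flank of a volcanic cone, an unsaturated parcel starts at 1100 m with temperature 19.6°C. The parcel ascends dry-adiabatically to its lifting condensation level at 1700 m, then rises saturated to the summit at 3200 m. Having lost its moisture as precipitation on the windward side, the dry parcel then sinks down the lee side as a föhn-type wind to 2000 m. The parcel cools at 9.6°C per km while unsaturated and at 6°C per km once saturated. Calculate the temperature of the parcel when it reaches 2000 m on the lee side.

1100 → 1700 m (dry, 9.6°C/km): ΔT = -9.6 × 0.6 = -5.76°C → T = 13.84°C
1700 → 3200 m (saturated, 6°C/km): ΔT = -6 × 1.5 = -9°C → T = 4.84°C
3200 → 2000 m (dry descent, 9.6°C/km): ΔT = +9.6 × 1.2 = +11.52°C → T = 16.36°C

16.36°C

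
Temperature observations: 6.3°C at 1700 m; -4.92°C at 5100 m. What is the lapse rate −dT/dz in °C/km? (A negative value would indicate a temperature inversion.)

Γ = −ΔT/Δz = (6.3 − (-4.92)) / (5100 − 1700) m
  = 11.22°C / 3.4 km = 3.3°C/km

3.3°C/km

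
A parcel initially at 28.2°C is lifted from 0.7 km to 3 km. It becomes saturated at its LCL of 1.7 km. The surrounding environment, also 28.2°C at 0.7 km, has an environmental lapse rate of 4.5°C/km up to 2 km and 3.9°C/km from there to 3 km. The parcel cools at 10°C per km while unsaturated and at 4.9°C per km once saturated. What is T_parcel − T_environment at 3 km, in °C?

-6.62°C (parcel cooler than environment)

Parcel:
  Dry to 1700 m: -10 × 1 km = -10°C, so T = 18.2°C.
  Saturated to 3000 m: -4.9 × 1.3 km = -6.37°C, so T = 11.83°C.
Environment:
  Environment, lower layer to 2000 m: -4.5 × 1.3 km = -5.85°C, so T = 22.35°C.
  Environment, upper layer to 3000 m: -3.9 × 1 km = -3.9°C, so T = 18.45°C.
T_parcel − T_env = 11.83 − 18.45 = -6.62°C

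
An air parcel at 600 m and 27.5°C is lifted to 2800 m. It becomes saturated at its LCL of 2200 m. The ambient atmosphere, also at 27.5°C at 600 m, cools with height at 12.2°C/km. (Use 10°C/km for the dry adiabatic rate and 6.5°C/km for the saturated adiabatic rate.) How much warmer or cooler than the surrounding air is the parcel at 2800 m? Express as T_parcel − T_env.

Parcel:
  600–2200 m, dry: Δz = 1.6 km ⇒ ΔT = -16°C; T = 11.5°C
  2200–2800 m, saturated: Δz = 0.6 km ⇒ ΔT = -3.9°C; T = 7.6°C
Environment:
  600–2800 m, environment: Δz = 2.2 km ⇒ ΔT = -26.84°C; T = 0.66°C
T_parcel − T_env = 7.6 − 0.66 = +6.94°C

+6.94°C (parcel warmer than environment)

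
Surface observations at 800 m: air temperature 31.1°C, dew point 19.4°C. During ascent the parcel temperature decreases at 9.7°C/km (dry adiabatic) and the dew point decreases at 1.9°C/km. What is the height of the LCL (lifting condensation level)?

T and T_d converge at 9.7 − 1.9 = 7.8°C per km
Height above start = (31.1 − 19.4) / 7.8 = 1.5 km
LCL altitude = 800 m + 1500 m = 2300 m

2300 m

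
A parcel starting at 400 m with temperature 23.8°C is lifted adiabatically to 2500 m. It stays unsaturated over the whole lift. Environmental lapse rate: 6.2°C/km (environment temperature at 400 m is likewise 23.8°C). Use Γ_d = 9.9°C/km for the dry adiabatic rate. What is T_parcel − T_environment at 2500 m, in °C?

Parcel:
  From 400 m to 2500 m (dry): cools by 9.9 × 2.1 = 20.79°C, giving 3.01°C.
Environment:
  From 400 m to 2500 m (environment): cools by 6.2 × 2.1 = 13.02°C, giving 10.78°C.
T_parcel − T_env = 3.01 − 10.78 = -7.77°C

-7.77°C (parcel cooler than environment)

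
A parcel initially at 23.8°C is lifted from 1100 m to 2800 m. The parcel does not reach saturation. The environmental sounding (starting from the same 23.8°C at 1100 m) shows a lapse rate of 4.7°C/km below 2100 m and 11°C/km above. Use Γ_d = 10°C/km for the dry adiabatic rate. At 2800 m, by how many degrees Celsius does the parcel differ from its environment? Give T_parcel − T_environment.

Parcel:
  1100–2800 m, dry: Δz = 1.7 km ⇒ ΔT = -17°C; T = 6.8°C
Environment:
  1100–2100 m, environment, lower layer: Δz = 1 km ⇒ ΔT = -4.7°C; T = 19.1°C
  2100–2800 m, environment, upper layer: Δz = 0.7 km ⇒ ΔT = -7.7°C; T = 11.4°C
T_parcel − T_env = 6.8 − 11.4 = -4.6°C

-4.6°C (parcel cooler than environment)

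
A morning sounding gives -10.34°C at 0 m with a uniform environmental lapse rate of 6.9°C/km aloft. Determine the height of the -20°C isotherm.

1400 m

Height above start = (-10.34 − (-20)) / 6.9 = 1.4 km
Altitude = 0 m + 1400 m = 1400 m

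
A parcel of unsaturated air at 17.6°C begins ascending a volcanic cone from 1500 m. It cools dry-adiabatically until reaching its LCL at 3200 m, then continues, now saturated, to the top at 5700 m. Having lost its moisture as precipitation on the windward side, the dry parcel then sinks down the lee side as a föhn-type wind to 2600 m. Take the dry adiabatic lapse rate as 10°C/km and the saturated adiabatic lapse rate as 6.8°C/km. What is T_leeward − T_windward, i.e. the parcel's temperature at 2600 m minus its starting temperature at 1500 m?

-3°C

Dry to 3200 m: -10 × 1.7 km = -17°C, so T = 0.6°C.
Saturated to 5700 m: -6.8 × 2.5 km = -17°C, so T = -16.4°C.
Dry descent to 2600 m: +10 × 3.1 km = +31°C, so T = 14.6°C.
Net change vs windward start: 14.6 − 17.6 = -3°C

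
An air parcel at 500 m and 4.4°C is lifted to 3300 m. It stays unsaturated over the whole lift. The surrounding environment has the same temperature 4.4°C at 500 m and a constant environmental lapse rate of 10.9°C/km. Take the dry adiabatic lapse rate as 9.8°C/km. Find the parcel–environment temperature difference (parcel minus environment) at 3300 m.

+3.08°C (parcel warmer than environment)

Parcel:
  Dry to 3300 m: -9.8 × 2.8 km = -27.44°C, so T = -23.04°C.
Environment:
  Environment to 3300 m: -10.9 × 2.8 km = -30.52°C, so T = -26.12°C.
T_parcel − T_env = -23.04 − (-26.12) = +3.08°C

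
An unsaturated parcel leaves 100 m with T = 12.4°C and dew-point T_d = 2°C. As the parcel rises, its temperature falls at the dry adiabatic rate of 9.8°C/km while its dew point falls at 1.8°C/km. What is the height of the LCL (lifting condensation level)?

1400 m

T and T_d converge at 9.8 − 1.8 = 8°C per km
Height above start = (12.4 − 2) / 8 = 1.3 km
LCL altitude = 100 m + 1300 m = 1400 m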